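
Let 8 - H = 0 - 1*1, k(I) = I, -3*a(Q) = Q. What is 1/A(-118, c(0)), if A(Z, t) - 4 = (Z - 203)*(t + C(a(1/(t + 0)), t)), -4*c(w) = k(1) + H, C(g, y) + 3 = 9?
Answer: -2/2239 ≈ -0.00089326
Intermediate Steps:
a(Q) = -Q/3
C(g, y) = 6 (C(g, y) = -3 + 9 = 6)
H = 9 (H = 8 - (0 - 1*1) = 8 - (0 - 1) = 8 - 1*(-1) = 8 + 1 = 9)
c(w) = -5/2 (c(w) = -(1 + 9)/4 = -1/4*10 = -5/2)
A(Z, t) = 4 + (-203 + Z)*(6 + t) (A(Z, t) = 4 + (Z - 203)*(t + 6) = 4 + (-203 + Z)*(6 + t))
1/A(-118, c(0)) = 1/(-1214 - 203*(-5/2) + 6*(-118) - 118*(-5/2)) = 1/(-1214 + 1015/2 - 708 + 295) = 1/(-2239/2) = -2/2239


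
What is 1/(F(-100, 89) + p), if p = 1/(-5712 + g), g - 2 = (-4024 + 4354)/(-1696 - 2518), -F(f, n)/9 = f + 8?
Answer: 12031135/9961777673 ≈ 0.0012077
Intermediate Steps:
F(f, n) = -72 - 9*f (F(f, n) = -9*(f + 8) = -9*(8 + f) = -72 - 9*f)
g = 4049/2107 (g = 2 + (-4024 + 4354)/(-1696 - 2518) = 2 + 330/(-4214) = 2 + 330*(-1/4214) = 2 - 165/2107 = 4049/2107 ≈ 1.9217)
p = -2107/12031135 (p = 1/(-5712 + 4049/2107) = 1/(-12031135/2107) = -2107/12031135 ≈ -0.00017513)
1/(F(-100, 89) + p) = 1/((-72 - 9*(-100)) - 2107/12031135) = 1/((-72 + 900) - 2107/12031135) = 1/(828 - 2107/12031135) = 1/(9961777673/12031135) = 12031135/9961777673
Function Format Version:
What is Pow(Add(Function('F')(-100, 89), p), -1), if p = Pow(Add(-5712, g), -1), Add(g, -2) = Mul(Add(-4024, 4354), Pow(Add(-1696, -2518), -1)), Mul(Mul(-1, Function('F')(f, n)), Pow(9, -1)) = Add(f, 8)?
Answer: Rational(12031135, 9961777673) ≈ 0.0012077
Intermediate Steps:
Function('F')(f, n) = Add(-72, Mul(-9, f)) (Function('F')(f, n) = Mul(-9, Add(f, 8)) = Mul(-9, Add(8, f)) = Add(-72, Mul(-9, f)))
g = Rational(4049, 2107) (g = Add(2, Mul(Add(-4024, 4354), Pow(Add(-1696, -2518), -1))) = Add(2, Mul(330, Pow(-4214, -1))) = Add(2, Mul(330, Rational(-1, 4214))) = Add(2, Rational(-165, 2107)) = Rational(4049, 2107) ≈ 1.9217)
p = Rational(-2107, 12031135) (p = Pow(Add(-5712, Rational(4049, 2107)), -1) = Pow(Rational(-12031135, 2107), -1) = Rational(-2107, 12031135) ≈ -0.00017513)
Pow(Add(Function('F')(-100, 89), p), -1) = Pow(Add(Add(-72, Mul(-9, -100)), Rational(-2107, 12031135)), -1) = Pow(Add(Add(-72, 900), Rational(-2107, 12031135)), -1) = Pow(Add(828, Rational(-2107, 12031135)), -1) = Pow(Rational(9961777673, 12031135), -1) = Rational(12031135, 9961777673)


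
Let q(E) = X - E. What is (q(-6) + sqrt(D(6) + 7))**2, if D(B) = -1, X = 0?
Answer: (6 + sqrt(6))**2 ≈ 71.394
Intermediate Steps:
q(E) = -E (q(E) = 0 - E = -E)
(q(-6) + sqrt(D(6) + 7))**2 = (-1*(-6) + sqrt(-1 + 7))**2 = (6 + sqrt(6))**2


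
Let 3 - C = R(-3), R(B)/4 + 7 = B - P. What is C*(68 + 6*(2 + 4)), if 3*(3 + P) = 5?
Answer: 11752/3 ≈ 3917.3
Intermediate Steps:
P = -4/3 (P = -3 + (⅓)*5 = -3 + 5/3 = -4/3 ≈ -1.3333)
R(B) = -68/3 + 4*B (R(B) = -28 + 4*(B - 1*(-4/3)) = -28 + 4*(B + 4/3) = -28 + 4*(4/3 + B) = -28 + (16/3 + 4*B) = -68/3 + 4*B)
C = 113/3 (C = 3 - (-68/3 + 4*(-3)) = 3 - (-68/3 - 12) = 3 - 1*(-104/3) = 3 + 104/3 = 113/3 ≈ 37.667)
C*(68 + 6*(2 + 4)) = 113*(68 + 6*(2 + 4))/3 = 113*(68 + 6*6)/3 = 113*(68 + 36)/3 = (113/3)*104 = 11752/3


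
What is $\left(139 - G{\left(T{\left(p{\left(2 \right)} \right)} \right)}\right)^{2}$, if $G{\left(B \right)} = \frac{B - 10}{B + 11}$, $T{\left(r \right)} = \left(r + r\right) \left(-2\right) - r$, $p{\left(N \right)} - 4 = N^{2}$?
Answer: $\frac{15848361}{841} \approx 18845.0$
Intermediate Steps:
$p{\left(N \right)} = 4 + N^{2}$
$T{\left(r \right)} = - 5 r$ ($T{\left(r \right)} = 2 r \left(-2\right) - r = - 4 r - r = - 5 r$)
$G{\left(B \right)} = \frac{-10 + B}{11 + B}$
$\left(139 - G{\left(T{\left(p{\left(2 \right)} \right)} \right)}\right)^{2} = \left(139 - \frac{-10 - 5 \left(4 + 2^{2}\right)}{11 - 5 \left(4 + 2^{2}\right)}\right)^{2} = \left(139 - \frac{-10 - 5 \left(4 + 4\right)}{11 - 5 \left(4 + 4\right)}\right)^{2} = \left(139 - \frac{-10 - 40}{11 - 40}\right)^{2} = \left(139 - \frac{1}{-29} \left(-50\right)\right)^{2} = \left(139 - \left(- \frac{1}{29}\right) \left(-50\right)\right)^{2} = \left(139 - \frac{50}{29}\right)^{2} = \left(\frac{3981}{29}\right)^{2} = \frac{15848361}{841}$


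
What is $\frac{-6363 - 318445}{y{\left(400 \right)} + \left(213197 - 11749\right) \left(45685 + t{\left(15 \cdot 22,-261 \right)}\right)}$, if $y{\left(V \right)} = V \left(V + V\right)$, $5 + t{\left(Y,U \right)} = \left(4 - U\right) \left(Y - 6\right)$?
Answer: $- \frac{40601}{3312348740} \approx -1.2257 \cdot 10^{-5}$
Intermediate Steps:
$t{\left(Y,U \right)} = -5 + \left(-6 + Y\right) \left(4 - U\right)$ ($t{\left(Y,U \right)} = -5 + \left(4 - U\right) \left(Y - 6\right) = -5 + \left(4 - U\right) \left(-6 + Y\right) = -5 + \left(-6 + Y\right) \left(4 - U\right)$)
$y{\left(V \right)} = 2 V^{2}$ ($y{\left(V \right)} = V 2 V = 2 V^{2}$)
$\frac{-6363 - 318445}{y{\left(400 \right)} + \left(213197 - 11749\right) \left(45685 + t{\left(15 \cdot 22,-261 \right)}\right)} = \frac{-6363 - 318445}{2 \cdot 400^{2} + \left(213197 - 11749\right) \left(45685 + \left(-29 + 4 \cdot 15 \cdot 22 + 6 \left(-261\right) - - 261 \cdot 15 \cdot 22\right)\right)} = - \frac{324808}{2 \cdot 160000 + 201448 \left(45685 - \left(275 - 86130\right)\right)} = - \frac{324808}{320000 + 201448 \left(45685 + \left(-29 + 1320 - 1566 + 86130\right)\right)} = - \frac{324808}{320000 + 201448 \left(45685 + 85855\right)} = - \frac{324808}{320000 + 201448 \cdot 131540} = - \frac{324808}{320000 + 26498469920} = - \frac{324808}{26498789920} = \left(-324808\right) \frac{1}{26498789920} = - \frac{40601}{3312348740}$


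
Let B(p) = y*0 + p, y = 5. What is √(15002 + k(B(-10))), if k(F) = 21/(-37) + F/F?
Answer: √20538330/37 ≈ 122.48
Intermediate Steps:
B(p) = p (B(p) = 5*0 + p = 0 + p = p)
k(F) = 16/37 (k(F) = 21*(-1/37) + 1 = -21/37 + 1 = 16/37)
√(15002 + k(B(-10))) = √(15002 + 16/37) = √(555090/37) = √20538330/37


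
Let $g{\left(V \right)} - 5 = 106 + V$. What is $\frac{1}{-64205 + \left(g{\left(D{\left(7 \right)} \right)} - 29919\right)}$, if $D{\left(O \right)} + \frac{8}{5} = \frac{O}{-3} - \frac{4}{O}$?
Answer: $- \frac{105}{9871838} \approx -1.0636 \cdot 10^{-5}$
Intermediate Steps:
$D{\left(O \right)} = - \frac{8}{5} - \frac{4}{O} - \frac{O}{3}$ ($D{\left(O \right)} = - \frac{8}{5} + \left(\frac{O}{-3} - \frac{4}{O}\right) = - \frac{8}{5} + \left(O \left(- \frac{1}{3}\right) - \frac{4}{O}\right) = - \frac{8}{5} - \left(\frac{4}{O} + \frac{O}{3}\right) = - \frac{8}{5} - \frac{4}{O} - \frac{O}{3}$)
$g{\left(V \right)} = 111 + V$ ($g{\left(V \right)} = 5 + \left(106 + V\right) = 111 + V$)
$\frac{1}{-64205 + \left(g{\left(D{\left(7 \right)} \right)} - 29919\right)} = \frac{1}{-64205 + \left(\left(111 - \left(\frac{59}{15} + \frac{4}{7}\right)\right) - 29919\right)} = \frac{1}{-64205 + \left(\left(111 - \frac{473}{105}\right) - 29919\right)} = \frac{1}{-64205 + \left(\frac{11182}{105} - 29919\right)} = \frac{1}{-64205 - \frac{3130313}{105}} = \frac{1}{- \frac{9871838}{105}} = - \frac{105}{9871838}$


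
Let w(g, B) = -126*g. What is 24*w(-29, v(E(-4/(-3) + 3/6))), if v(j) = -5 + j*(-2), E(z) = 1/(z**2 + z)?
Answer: 87696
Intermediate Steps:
E(z) = 1/(z + z**2)
v(j) = -5 - 2*j
24*w(-29, v(E(-4/(-3) + 3/6))) = 24*(-126*(-29)) = 24*3654 = 87696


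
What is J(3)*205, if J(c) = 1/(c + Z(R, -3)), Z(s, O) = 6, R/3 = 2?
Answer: 205/9 ≈ 22.778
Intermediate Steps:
R = 6 (R = 3*2 = 6)
J(c) = 1/(6 + c) (J(c) = 1/(c + 6) = 1/(6 + c))
J(3)*205 = 205/(6 + 3) = 205/9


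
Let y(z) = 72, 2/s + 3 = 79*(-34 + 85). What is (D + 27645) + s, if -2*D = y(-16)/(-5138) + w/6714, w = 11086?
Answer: 319942330228727/11573586486 ≈ 27644.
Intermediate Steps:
s = 1/2013 (s = 2/(-3 + 79*(-34 + 85)) = 2/(-3 + 79*51) = 2/(-3 + 4029) = 2/4026 = 2*(1/4026) = 1/2013 ≈ 0.00049677)
D = -14119115/17248266 (D = -(72/(-5138) + 11086/6714)/2 = -(72*(-1/5138) + 11086*(1/6714))/2 = -(-36/2569 + 5543/3357)/2 = -1/2*14119115/8624133 = -14119115/17248266 ≈ -0.81858)
(D + 27645) + s = (-14119115/17248266 + 27645) + 1/2013 = 476814194455/17248266 + 1/2013 = 319942330228727/11573586486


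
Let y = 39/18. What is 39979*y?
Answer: 519727/6 ≈ 86621.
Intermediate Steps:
y = 13/6 (y = 39*(1/18) = 13/6 ≈ 2.1667)
39979*y = 39979*(13/6) = 519727/6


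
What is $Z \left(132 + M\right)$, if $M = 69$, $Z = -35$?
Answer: $-7035$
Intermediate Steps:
$Z \left(132 + M\right) = - 35 \left(132 + 69\right) = \left(-35\right) 201 = -7035$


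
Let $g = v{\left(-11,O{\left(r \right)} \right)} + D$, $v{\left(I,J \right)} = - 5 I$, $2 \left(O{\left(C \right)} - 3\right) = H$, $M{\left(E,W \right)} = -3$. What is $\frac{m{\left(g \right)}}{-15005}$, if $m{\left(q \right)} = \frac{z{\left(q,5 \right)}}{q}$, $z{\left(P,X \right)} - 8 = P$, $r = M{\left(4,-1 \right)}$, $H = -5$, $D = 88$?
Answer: $- \frac{151}{2145715} \approx -7.0373 \cdot 10^{-5}$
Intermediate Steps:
$r = -3$
$O{\left(C \right)} = \frac{1}{2}$ ($O{\left(C \right)} = 3 + \frac{1}{2} \left(-5\right) = 3 - \frac{5}{2} = \frac{1}{2}$)
$z{\left(P,X \right)} = 8 + P$
$g = 143$ ($g = \left(-5\right) \left(-11\right) + 88 = 55 + 88 = 143$)
$m{\left(q \right)} = \frac{8 + q}{q}$
$\frac{m{\left(g \right)}}{-15005} = \frac{\frac{1}{143} \left(8 + 143\right)}{-15005} = \frac{1}{143} \cdot 151 \left(- \frac{1}{15005}\right) = \frac{151}{143} \left(- \frac{1}{15005}\right) = - \frac{151}{2145715}$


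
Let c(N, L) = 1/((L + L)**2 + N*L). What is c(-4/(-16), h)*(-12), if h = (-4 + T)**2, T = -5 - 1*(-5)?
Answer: -3/257 ≈ -0.011673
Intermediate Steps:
T = 0 (T = -5 + 5 = 0)
h = 16 (h = (-4 + 0)**2 = (-4)**2 = 16)
c(N, L) = 1/(4*L**2 + L*N) (c(N, L) = 1/((2*L)**2 + L*N) = 1/(4*L**2 + L*N))
c(-4/(-16), h)*(-12) = (1/(16*(-4/(-16) + 4*16)))*(-12) = (1/(16*(-4*(-1/16) + 64)))*(-12) = (1/(16*(1/4 + 64)))*(-12) = (1/(16*(257/4)))*(-12) = ((1/16)*(4/257))*(-12) = (1/1028)*(-12) = -3/257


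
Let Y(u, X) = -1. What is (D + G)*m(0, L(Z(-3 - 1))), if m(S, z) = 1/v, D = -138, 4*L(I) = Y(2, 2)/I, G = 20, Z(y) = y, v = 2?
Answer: -59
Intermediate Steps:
L(I) = -1/(4*I) (L(I) = (-1/I)/4 = -1/(4*I))
m(S, z) = 1/2
(D + G)*m(0, L(Z(-3 - 1))) = (-138 + 20)*(1/2) = -118*1/2 = -59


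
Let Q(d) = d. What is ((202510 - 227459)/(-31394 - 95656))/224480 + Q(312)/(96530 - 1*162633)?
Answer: -145846691873/30906061032000 ≈ -0.0047190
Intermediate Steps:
((202510 - 227459)/(-31394 - 95656))/224480 + Q(312)/(96530 - 1*162633) = ((202510 - 227459)/(-31394 - 95656))/224480 + 312/(96530 - 1*162633) = -24949/(-127050)*(1/224480) + 312/(96530 - 162633) = -24949*(-1/127050)*(1/224480) + 312/(-66103) = (24949/127050)*(1/224480) + 312*(-1/66103) = 409/467544000 - 312/66103 = -145846691873/30906061032000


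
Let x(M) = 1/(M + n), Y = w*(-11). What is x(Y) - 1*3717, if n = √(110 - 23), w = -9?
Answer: -12035613/3238 - √87/9714 ≈ -3717.0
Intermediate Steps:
n = √87 ≈ 9.3274
Y = 99 (Y = -9*(-11) = 99)
x(M) = 1/(M + √87)
x(Y) - 1*3717 = 1/(99 + √87) - 1*3717 = 1/(99 + √87) - 3717 = -3717 + 1/(99 + √87)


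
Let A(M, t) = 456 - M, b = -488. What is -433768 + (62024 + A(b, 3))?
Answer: -370800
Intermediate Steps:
-433768 + (62024 + A(b, 3)) = -433768 + (62024 + (456 - 1*(-488))) = -433768 + (62024 + (456 + 488)) = -433768 + (62024 + 944) = -433768 + 62968 = -370800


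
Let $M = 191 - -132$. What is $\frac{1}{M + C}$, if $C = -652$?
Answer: $- \frac{1}{329} \approx -0.0030395$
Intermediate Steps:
$M = 323$ ($M = 191 + 132 = 323$)
$\frac{1}{M + C} = \frac{1}{323 - 652} = \frac{1}{-329} = - \frac{1}{329}$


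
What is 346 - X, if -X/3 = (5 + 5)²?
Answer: 646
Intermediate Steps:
X = -300 (X = -3*(5 + 5)² = -3*10² = -3*100 = -300)
346 - X = 346 - 1*(-300) = 346 + 300 = 646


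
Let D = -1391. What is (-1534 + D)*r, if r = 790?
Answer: -2310750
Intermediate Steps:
(-1534 + D)*r = (-1534 - 1391)*790 = -2925*790 = -2310750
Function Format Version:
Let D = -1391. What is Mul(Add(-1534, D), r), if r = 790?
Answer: -2310750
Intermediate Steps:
Mul(Add(-1534, D), r) = Mul(Add(-1534, -1391), 790) = Mul(-2925, 790) = -2310750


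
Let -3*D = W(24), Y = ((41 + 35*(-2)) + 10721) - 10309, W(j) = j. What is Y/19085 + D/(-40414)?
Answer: 710511/35059145 ≈ 0.020266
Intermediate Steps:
Y = 383 (Y = ((41 - 70) + 10721) - 10309 = (-29 + 10721) - 10309 = 10692 - 10309 = 383)
D = -8 (D = -1/3*24 = -8)
Y/19085 + D/(-40414) = 383/19085 - 8/(-40414) = 383*(1/19085) - 8*(-1/40414) = 383/19085 + 4/20207 = 710511/35059145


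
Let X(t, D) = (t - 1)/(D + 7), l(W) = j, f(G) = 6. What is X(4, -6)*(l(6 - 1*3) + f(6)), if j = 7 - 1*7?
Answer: 18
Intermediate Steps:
j = 0 (j = 7 - 7 = 0)
l(W) = 0
X(t, D) = (-1 + t)/(7 + D)
X(4, -6)*(l(6 - 1*3) + f(6)) = ((-1 + 4)/(7 - 6))*(0 + 6) = (3/1)*6 = (1*3)*6 = 3*6 = 18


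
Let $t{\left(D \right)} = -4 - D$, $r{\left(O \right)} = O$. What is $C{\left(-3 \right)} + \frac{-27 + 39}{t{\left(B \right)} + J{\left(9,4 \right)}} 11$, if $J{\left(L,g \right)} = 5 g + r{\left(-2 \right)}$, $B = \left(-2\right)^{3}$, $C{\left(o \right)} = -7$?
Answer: $-1$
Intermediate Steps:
$B = -8$
$J{\left(L,g \right)} = -2 + 5 g$ ($J{\left(L,g \right)} = 5 g - 2 = -2 + 5 g$)
$C{\left(-3 \right)} + \frac{-27 + 39}{t{\left(B \right)} + J{\left(9,4 \right)}} 11 = -7 + \frac{-27 + 39}{\left(-4 - -8\right) + \left(-2 + 5 \cdot 4\right)} 11 = -7 + \frac{12}{\left(-4 + 8\right) + \left(-2 + 20\right)} 11 = -7 + \frac{12}{4 + 18} \cdot 11 = -7 + \frac{12}{22} \cdot 11 = -7 + 12 \cdot \frac{1}{22} \cdot 11 = -7 + \frac{6}{11} \cdot 11 = -7 + 6 = -1$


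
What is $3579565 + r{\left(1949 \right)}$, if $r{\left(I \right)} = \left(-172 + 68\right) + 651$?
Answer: $3580112$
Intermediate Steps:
$r{\left(I \right)} = 547$ ($r{\left(I \right)} = -104 + 651 = 547$)
$3579565 + r{\left(1949 \right)} = 3579565 + 547 = 3580112$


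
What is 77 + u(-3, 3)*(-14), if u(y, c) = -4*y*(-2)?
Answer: 413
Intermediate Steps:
u(y, c) = 8*y
77 + u(-3, 3)*(-14) = 77 + (8*(-3))*(-14) = 77 - 24*(-14) = 77 + 336 = 413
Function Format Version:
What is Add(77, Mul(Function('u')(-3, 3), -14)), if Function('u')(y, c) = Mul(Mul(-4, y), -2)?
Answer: 413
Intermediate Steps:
Function('u')(y, c) = Mul(8, y)
Add(77, Mul(Function('u')(-3, 3), -14)) = Add(77, Mul(Mul(8, -3), -14)) = Add(77, Mul(-24, -14)) = Add(77, 336) = 413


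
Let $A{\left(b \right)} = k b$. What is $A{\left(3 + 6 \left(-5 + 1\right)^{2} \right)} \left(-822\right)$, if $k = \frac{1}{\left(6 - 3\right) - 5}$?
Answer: $40689$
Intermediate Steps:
$k = - \frac{1}{2}$ ($k = \frac{1}{3 - 5} = \frac{1}{-2} = - \frac{1}{2} \approx -0.5$)
$A{\left(b \right)} = - \frac{b}{2}$
$A{\left(3 + 6 \left(-5 + 1\right)^{2} \right)} \left(-822\right) = - \frac{3 + 6 \left(-5 + 1\right)^{2}}{2} \left(-822\right) = - \frac{3 + 6 \left(-4\right)^{2}}{2} \left(-822\right) = - \frac{3 + 6 \cdot 16}{2} \left(-822\right) = - \frac{3 + 96}{2} \left(-822\right) = \left(- \frac{1}{2}\right) 99 \left(-822\right) = \left(- \frac{99}{2}\right) \left(-822\right) = 40689$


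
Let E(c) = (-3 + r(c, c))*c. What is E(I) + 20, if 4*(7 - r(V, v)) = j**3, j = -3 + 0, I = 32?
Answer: 364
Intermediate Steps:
j = -3
r(V, v) = 55/4 (r(V, v) = 7 - 1/4*(-3)**3 = 7 - 1/4*(-27) = 7 + 27/4 = 55/4)
E(c) = 43*c/4 (E(c) = (-3 + 55/4)*c = 43*c/4)
E(I) + 20 = (43/4)*32 + 20 = 344 + 20 = 364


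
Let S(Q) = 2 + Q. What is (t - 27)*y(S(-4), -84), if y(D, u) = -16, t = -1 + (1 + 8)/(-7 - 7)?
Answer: 3208/7 ≈ 458.29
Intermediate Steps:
t = -23/14 (t = -1 + 9/(-14) = -1 + 9*(-1/14) = -1 - 9/14 = -23/14 ≈ -1.6429)
(t - 27)*y(S(-4), -84) = (-23/14 - 27)*(-16) = -401/14*(-16) = 3208/7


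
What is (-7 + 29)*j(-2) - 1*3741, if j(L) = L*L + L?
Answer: -3697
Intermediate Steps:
j(L) = L + L**2 (j(L) = L**2 + L = L + L**2)
(-7 + 29)*j(-2) - 1*3741 = (-7 + 29)*(-2*(1 - 2)) - 1*3741 = 22*(-2*(-1)) - 3741 = 22*2 - 3741 = 44 - 3741 = -3697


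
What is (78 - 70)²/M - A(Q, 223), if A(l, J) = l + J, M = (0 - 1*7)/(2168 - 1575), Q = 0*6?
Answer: -39513/7 ≈ -5644.7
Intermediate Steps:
Q = 0
M = -7/593 (M = (0 - 7)/593 = (1/593)*(-7) = -7/593 ≈ -0.011804)
A(l, J) = J + l
(78 - 70)²/M - A(Q, 223) = (78 - 70)²/(-7/593) - (223 + 0) = 8²*(-593/7) - 1*223 = 64*(-593/7) - 223 = -37952/7 - 223 = -39513/7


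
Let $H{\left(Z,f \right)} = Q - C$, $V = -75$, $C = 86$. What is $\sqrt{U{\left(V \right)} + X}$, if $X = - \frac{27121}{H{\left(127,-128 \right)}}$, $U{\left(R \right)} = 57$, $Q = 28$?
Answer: $\frac{\sqrt{1764766}}{58} \approx 22.904$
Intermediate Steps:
$H{\left(Z,f \right)} = -58$ ($H{\left(Z,f \right)} = 28 - 86 = -58$)
$X = \frac{27121}{58}$ ($X = - \frac{27121}{-58} = \left(-27121\right) \left(- \frac{1}{58}\right) = \frac{27121}{58} \approx 467.6$)
$\sqrt{U{\left(V \right)} + X} = \sqrt{57 + \frac{27121}{58}} = \sqrt{\frac{30427}{58}} = \frac{\sqrt{1764766}}{58}$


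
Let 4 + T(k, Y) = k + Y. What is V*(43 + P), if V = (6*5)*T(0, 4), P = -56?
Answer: 0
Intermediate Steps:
T(k, Y) = -4 + Y + k (T(k, Y) = -4 + (k + Y) = -4 + (Y + k) = -4 + Y + k)
V = 0 (V = (6*5)*(-4 + 4 + 0) = 30*0 = 0)
V*(43 + P) = 0*(43 - 56) = 0*(-13) = 0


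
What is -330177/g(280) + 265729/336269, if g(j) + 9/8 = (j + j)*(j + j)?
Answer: -221567793265/843628640779 ≈ -0.26264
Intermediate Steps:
g(j) = -9/8 + 4*j² (g(j) = -9/8 + (j + j)*(j + j) = -9/8 + (2*j)*(2*j) = -9/8 + 4*j²)
-330177/g(280) + 265729/336269 = -330177/(-9/8 + 4*280²) + 265729/336269 = -330177/(-9/8 + 4*78400) + 265729*(1/336269) = -330177/(-9/8 + 313600) + 265729/336269 = -330177/2508791/8 + 265729/336269 = -330177*8/2508791 + 265729/336269 = -2641416/2508791 + 265729/336269 = -221567793265/843628640779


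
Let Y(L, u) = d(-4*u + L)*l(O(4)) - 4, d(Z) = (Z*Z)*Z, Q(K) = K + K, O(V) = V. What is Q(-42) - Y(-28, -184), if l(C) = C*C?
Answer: -5678318672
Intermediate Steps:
Q(K) = 2*K
d(Z) = Z³ (d(Z) = Z²*Z = Z³)
l(C) = C²
Y(L, u) = -4 + 16*(L - 4*u)³ (Y(L, u) = (-4*u + L)³*4² - 4 = (L - 4*u)³*16 - 4 = 16*(L - 4*u)³ - 4 = -4 + 16*(L - 4*u)³)
Q(-42) - Y(-28, -184) = 2*(-42) - (-4 + 16*(-28 - 4*(-184))³) = -84 - (-4 + 16*(-28 + 736)³) = -84 - (-4 + 16*708³) = -84 - (-4 + 16*354894912) = -84 - (-4 + 5678318592) = -84 - 1*5678318588 = -84 - 5678318588 = -5678318672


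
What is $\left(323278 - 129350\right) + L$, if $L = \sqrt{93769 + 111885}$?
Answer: $193928 + 31 \sqrt{214} \approx 1.9438 \cdot 10^{5}$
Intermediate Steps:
$L = 31 \sqrt{214}$ ($L = \sqrt{205654} = 31 \sqrt{214} \approx 453.49$)
$\left(323278 - 129350\right) + L = \left(323278 - 129350\right) + 31 \sqrt{214} = 193928 + 31 \sqrt{214}$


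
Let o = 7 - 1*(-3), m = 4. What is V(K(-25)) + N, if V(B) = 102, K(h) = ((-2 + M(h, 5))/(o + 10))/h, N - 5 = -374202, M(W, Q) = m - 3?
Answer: -374095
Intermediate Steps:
M(W, Q) = 1 (M(W, Q) = 4 - 3 = 1)
o = 10 (o = 7 + 3 = 10)
N = -374197 (N = 5 - 374202 = -374197)
K(h) = -1/(20*h) (K(h) = ((-2 + 1)/(10 + 10))/h = (-1/20)/h = (-1*1/20)/h = -1/(20*h))
V(K(-25)) + N = 102 - 374197 = -374095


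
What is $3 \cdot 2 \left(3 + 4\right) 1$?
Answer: $42$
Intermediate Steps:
$3 \cdot 2 \left(3 + 4\right) 1 = 6 \cdot 7 \cdot 1 = 6 \cdot 7 = 42$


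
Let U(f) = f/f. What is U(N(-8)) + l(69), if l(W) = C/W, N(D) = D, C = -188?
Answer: -119/69 ≈ -1.7246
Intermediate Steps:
U(f) = 1
l(W) = -188/W
U(N(-8)) + l(69) = 1 - 188/69 = -119/69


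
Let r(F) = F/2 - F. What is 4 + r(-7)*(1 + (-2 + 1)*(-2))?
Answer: 29/2 ≈ 14.500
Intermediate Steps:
r(F) = -F/2 (r(F) = F*(1/2) - F = F/2 - F = -F/2)
4 + r(-7)*(1 + (-2 + 1)*(-2)) = 4 + (-1/2*(-7))*(1 + (-2 + 1)*(-2)) = 4 + 7*(1 - 1*(-2))/2 = 4 + 7*(1 + 2)/2 = 4 + (7/2)*3 = 4 + 21/2 = 29/2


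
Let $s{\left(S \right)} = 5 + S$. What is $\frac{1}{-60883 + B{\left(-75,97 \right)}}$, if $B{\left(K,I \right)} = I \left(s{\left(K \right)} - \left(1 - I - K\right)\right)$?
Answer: $- \frac{1}{65636} \approx -1.5236 \cdot 10^{-5}$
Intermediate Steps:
$B{\left(K,I \right)} = I \left(4 + I + 2 K\right)$ ($B{\left(K,I \right)} = I \left(\left(5 + K\right) - \left(1 - I - K\right)\right) = I \left(\left(5 + K\right) + \left(-1 + I + K\right)\right) = I \left(4 + I + 2 K\right)$)
$\frac{1}{-60883 + B{\left(-75,97 \right)}} = \frac{1}{-60883 + 97 \left(4 + 97 + 2 \left(-75\right)\right)} = \frac{1}{-60883 + 97 \left(4 + 97 - 150\right)} = \frac{1}{-60883 + 97 \left(-49\right)} = \frac{1}{-60883 - 4753} = \frac{1}{-65636} = - \frac{1}{65636}$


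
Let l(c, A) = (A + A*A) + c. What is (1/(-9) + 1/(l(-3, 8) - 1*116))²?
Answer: 3136/178929 ≈ 0.017527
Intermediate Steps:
l(c, A) = A + c + A² (l(c, A) = (A + A²) + c = A + c + A²)
(1/(-9) + 1/(l(-3, 8) - 1*116))² = (1/(-9) + 1/((8 - 3 + 8²) - 1*116))² = (-⅑ + 1/((8 - 3 + 64) - 116))² = (-⅑ + 1/(69 - 116))² = (-⅑ + 1/(-47))² = (-⅑ - 1/47)² = (-56/423)² = 3136/178929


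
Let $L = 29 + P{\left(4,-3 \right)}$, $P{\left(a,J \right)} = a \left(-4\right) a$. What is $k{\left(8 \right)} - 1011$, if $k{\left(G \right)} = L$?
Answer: $-1046$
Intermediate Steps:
$P{\left(a,J \right)} = - 4 a^{2}$ ($P{\left(a,J \right)} = - 4 a a = - 4 a^{2}$)
$L = -35$ ($L = 29 - 4 \cdot 4^{2} = 29 - 64 = -35$)
$k{\left(G \right)} = -35$
$k{\left(8 \right)} - 1011 = -35 - 1011 = -1046$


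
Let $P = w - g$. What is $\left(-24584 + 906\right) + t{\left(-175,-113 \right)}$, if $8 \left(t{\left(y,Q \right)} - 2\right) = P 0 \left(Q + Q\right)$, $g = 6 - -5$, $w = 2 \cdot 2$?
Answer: $-23676$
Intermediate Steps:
$w = 4$
$g = 11$ ($g = 6 + 5 = 11$)
$P = -7$ ($P = 4 - 11 = -7$)
$t{\left(y,Q \right)} = 2$ ($t{\left(y,Q \right)} = 2 + \frac{\left(-7\right) 0 \left(Q + Q\right)}{8} = 2 + \frac{0 \cdot 2 Q}{8} = 2 + \frac{1}{8} \cdot 0 = 2 + 0 = 2$)
$\left(-24584 + 906\right) + t{\left(-175,-113 \right)} = \left(-24584 + 906\right) + 2 = -23678 + 2 = -23676$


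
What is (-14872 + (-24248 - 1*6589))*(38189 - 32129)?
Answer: -276996540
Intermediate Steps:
(-14872 + (-24248 - 1*6589))*(38189 - 32129) = (-14872 + (-24248 - 6589))*6060 = (-14872 - 30837)*6060 = -45709*6060 = -276996540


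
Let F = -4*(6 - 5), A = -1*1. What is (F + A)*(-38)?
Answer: 190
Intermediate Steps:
A = -1
F = -4 (F = -4*1 = -4)
(F + A)*(-38) = (-4 - 1)*(-38) = -5*(-38) = 190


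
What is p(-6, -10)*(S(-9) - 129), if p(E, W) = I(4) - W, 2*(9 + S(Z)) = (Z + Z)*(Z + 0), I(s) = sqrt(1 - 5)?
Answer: -570 - 114*I ≈ -570.0 - 114.0*I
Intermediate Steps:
I(s) = 2*I (I(s) = sqrt(-4) = 2*I)
S(Z) = -9 + Z**2 (S(Z) = -9 + ((Z + Z)*(Z + 0))/2 = -9 + ((2*Z)*Z)/2 = -9 + (2*Z**2)/2 = -9 + Z**2)
p(E, W) = -W + 2*I (p(E, W) = 2*I - W = -W + 2*I)
p(-6, -10)*(S(-9) - 129) = (-1*(-10) + 2*I)*((-9 + (-9)**2) - 129) = (10 + 2*I)*((-9 + 81) - 129) = (10 + 2*I)*(72 - 129) = (10 + 2*I)*(-57) = -570 - 114*I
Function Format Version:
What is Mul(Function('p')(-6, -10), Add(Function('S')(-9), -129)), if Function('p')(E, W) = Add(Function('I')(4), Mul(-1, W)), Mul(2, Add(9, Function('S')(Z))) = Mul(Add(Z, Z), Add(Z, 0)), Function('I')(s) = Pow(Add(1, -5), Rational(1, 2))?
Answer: Add(-570, Mul(-114, I)) ≈ Add(-570.00, Mul(-114.00, I))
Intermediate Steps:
Function('I')(s) = Mul(2, I) (Function('I')(s) = Pow(-4, Rational(1, 2)) = Mul(2, I))
Function('S')(Z) = Add(-9, Pow(Z, 2)) (Function('S')(Z) = Add(-9, Mul(Rational(1, 2), Mul(Add(Z, Z), Add(Z, 0)))) = Add(-9, Mul(Rational(1, 2), Mul(Mul(2, Z), Z))) = Add(-9, Mul(Rational(1, 2), Mul(2, Pow(Z, 2)))) = Add(-9, Pow(Z, 2)))
Function('p')(E, W) = Add(Mul(-1, W), Mul(2, I)) (Function('p')(E, W) = Add(Mul(2, I), Mul(-1, W)) = Add(Mul(-1, W), Mul(2, I)))
Mul(Function('p')(-6, -10), Add(Function('S')(-9), -129)) = Mul(Add(Mul(-1, -10), Mul(2, I)), Add(Add(-9, Pow(-9, 2)), -129)) = Mul(Add(10, Mul(2, I)), Add(Add(-9, 81), -129)) = Mul(Add(10, Mul(2, I)), Add(72, -129)) = Mul(Add(10, Mul(2, I)), -57) = Add(-570, Mul(-114, I))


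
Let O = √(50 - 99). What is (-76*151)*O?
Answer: -80332*I ≈ -80332.0*I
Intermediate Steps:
O = 7*I (O = √(-49) = 7*I ≈ 7.0*I)
(-76*151)*O = (-76*151)*(7*I) = -80332*I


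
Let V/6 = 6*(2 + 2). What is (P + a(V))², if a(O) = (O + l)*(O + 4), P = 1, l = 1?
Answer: 460574521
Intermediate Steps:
V = 144 (V = 6*(6*(2 + 2)) = 6*(6*4) = 6*24 = 144)
a(O) = (1 + O)*(4 + O) (a(O) = (O + 1)*(O + 4) = (1 + O)*(4 + O))
(P + a(V))² = (1 + (4 + 144² + 5*144))² = (1 + (4 + 20736 + 720))² = (1 + 21460)² = 21461² = 460574521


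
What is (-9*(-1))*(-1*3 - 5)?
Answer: -72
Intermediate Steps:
(-9*(-1))*(-1*3 - 5) = 9*(-3 - 5) = 9*(-8) = -72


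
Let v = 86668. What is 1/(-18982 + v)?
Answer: 1/67686 ≈ 1.4774e-5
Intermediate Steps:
1/(-18982 + v) = 1/(-18982 + 86668) = 1/67686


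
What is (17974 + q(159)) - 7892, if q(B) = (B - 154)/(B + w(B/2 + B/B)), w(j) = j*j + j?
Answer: 270994098/26879 ≈ 10082.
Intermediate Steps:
w(j) = j + j² (w(j) = j² + j = j + j²)
q(B) = (-154 + B)/(B + (1 + B/2)*(2 + B/2)) (q(B) = (B - 154)/(B + (B/2 + B/B)*(1 + (B/2 + B/B))) = (-154 + B)/(B + (B*(½) + 1)*(1 + (B*(½) + 1))) = (-154 + B)/(B + (B/2 + 1)*(1 + (B/2 + 1))) = (-154 + B)/(B + (1 + B/2)*(1 + (1 + B/2))) = (-154 + B)/(B + (1 + B/2)*(2 + B/2)))
(17974 + q(159)) - 7892 = (17974 + 4*(-154 + 159)/(8 + 159² + 10*159)) - 7892 = (17974 + 4*5/(8 + 25281 + 1590)) - 7892 = (17974 + 4*5/26879) - 7892 = (17974 + 4*(1/26879)*5) - 7892 = (17974 + 20/26879) - 7892 = 483123166/26879 - 7892 = 270994098/26879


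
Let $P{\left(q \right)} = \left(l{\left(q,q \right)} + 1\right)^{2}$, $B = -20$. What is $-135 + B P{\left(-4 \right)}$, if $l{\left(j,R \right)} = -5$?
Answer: $-455$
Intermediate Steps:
$P{\left(q \right)} = 16$ ($P{\left(q \right)} = \left(-5 + 1\right)^{2} = \left(-4\right)^{2} = 16$)
$-135 + B P{\left(-4 \right)} = -135 - 320 = -455$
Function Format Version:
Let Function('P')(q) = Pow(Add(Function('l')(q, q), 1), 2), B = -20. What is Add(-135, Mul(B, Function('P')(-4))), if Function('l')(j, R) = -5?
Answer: -455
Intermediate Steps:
Function('P')(q) = 16 (Function('P')(q) = Pow(Add(-5, 1), 2) = Pow(-4, 2) = 16)
Add(-135, Mul(B, Function('P')(-4))) = Add(-135, Mul(-20, 16)) = Add(-135, -320) = -455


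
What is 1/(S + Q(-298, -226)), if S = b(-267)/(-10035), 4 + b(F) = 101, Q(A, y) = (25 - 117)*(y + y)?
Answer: 10035/417295343 ≈ 2.4048e-5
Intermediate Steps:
Q(A, y) = -184*y
b(F) = 97 (b(F) = -4 + 101 = 97)
S = -97/10035 (S = 97/(-10035) = 97*(-1/10035) = -97/10035 ≈ -0.0096662)
1/(S + Q(-298, -226)) = 1/(-97/10035 - 184*(-226)) = 1/(-97/10035 + 41584) = 1/(417295343/10035) = 10035/417295343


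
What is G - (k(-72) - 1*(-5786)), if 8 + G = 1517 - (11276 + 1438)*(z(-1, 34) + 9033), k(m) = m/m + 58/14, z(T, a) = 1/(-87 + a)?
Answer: -42609203179/371 ≈ -1.1485e+8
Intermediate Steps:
k(m) = 36/7 (k(m) = 1 + 58*(1/14) = 1 + 29/7 = 36/7)
G = -6086722095/53 (G = -8 + (1517 - (11276 + 1438)*(1/(-87 + 34) + 9033)) = -8 + (1517 - 12714*(1/(-53) + 9033)) = -8 + (1517 - 12714*(-1/53 + 9033)) = -8 + (1517 - 12714*478748/53) = -8 + (1517 - 1*6086802072/53) = -8 + (1517 - 6086802072/53) = -8 - 6086721671/53 = -6086722095/53 ≈ -1.1484e+8)
G - (k(-72) - 1*(-5786)) = -6086722095/53 - (36/7 - 1*(-5786)) = -6086722095/53 - (36/7 + 5786) = -6086722095/53 - 1*40538/7 = -6086722095/53 - 40538/7 = -42609203179/371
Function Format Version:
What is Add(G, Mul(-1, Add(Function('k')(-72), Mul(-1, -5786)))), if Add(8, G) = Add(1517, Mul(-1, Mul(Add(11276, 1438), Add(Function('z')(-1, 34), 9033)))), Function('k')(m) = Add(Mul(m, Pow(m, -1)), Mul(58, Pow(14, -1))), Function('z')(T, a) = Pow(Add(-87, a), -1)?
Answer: Rational(-42609203179, 371) ≈ -1.1485e+8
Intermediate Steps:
Function('k')(m) = Rational(36, 7) (Function('k')(m) = Add(1, Mul(58, Rational(1, 14))) = Add(1, Rational(29, 7)) = Rational(36, 7))
G = Rational(-6086722095, 53) (G = Add(-8, Add(1517, Mul(-1, Mul(Add(11276, 1438), Add(Pow(Add(-87, 34), -1), 9033))))) = Add(-8, Add(1517, Mul(-1, Mul(12714, Add(Pow(-53, -1), 9033))))) = Add(-8, Add(1517, Mul(-1, Mul(12714, Add(Rational(-1, 53), 9033))))) = Add(-8, Add(1517, Mul(-1, Mul(12714, Rational(478748, 53))))) = Add(-8, Add(1517, Mul(-1, Rational(6086802072, 53)))) = Add(-8, Add(1517, Rational(-6086802072, 53))) = Add(-8, Rational(-6086721671, 53)) = Rational(-6086722095, 53) ≈ -1.1484e+8)
Add(G, Mul(-1, Add(Function('k')(-72), Mul(-1, -5786)))) = Add(Rational(-6086722095, 53), Mul(-1, Add(Rational(36, 7), Mul(-1, -5786)))) = Add(Rational(-6086722095, 53), Mul(-1, Add(Rational(36, 7), 5786))) = Add(Rational(-6086722095, 53), Mul(-1, Rational(40538, 7))) = Add(Rational(-6086722095, 53), Rational(-40538, 7)) = Rational(-42609203179, 371)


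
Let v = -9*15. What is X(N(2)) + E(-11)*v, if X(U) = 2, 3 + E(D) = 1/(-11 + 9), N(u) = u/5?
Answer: 949/2 ≈ 474.50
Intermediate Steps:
N(u) = u/5 (N(u) = u*(1/5) = u/5)
E(D) = -7/2 (E(D) = -3 + 1/(-11 + 9) = -3 + 1/(-2) = -3 - 1/2 = -7/2)
v = -135
X(N(2)) + E(-11)*v = 2 - 7/2*(-135) = 2 + 945/2 = 949/2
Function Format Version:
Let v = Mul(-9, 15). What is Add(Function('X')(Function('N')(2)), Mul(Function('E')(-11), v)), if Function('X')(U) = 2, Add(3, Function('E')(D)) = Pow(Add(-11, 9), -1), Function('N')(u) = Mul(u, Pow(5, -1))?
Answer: Rational(949, 2) ≈ 474.50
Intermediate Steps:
Function('N')(u) = Mul(Rational(1, 5), u) (Function('N')(u) = Mul(u, Rational(1, 5)) = Mul(Rational(1, 5), u))
Function('E')(D) = Rational(-7, 2) (Function('E')(D) = Add(-3, Pow(Add(-11, 9), -1)) = Add(-3, Pow(-2, -1)) = Add(-3, Rational(-1, 2)) = Rational(-7, 2))
v = -135
Add(Function('X')(Function('N')(2)), Mul(Function('E')(-11), v)) = Add(2, Mul(Rational(-7, 2), -135)) = Add(2, Rational(945, 2)) = Rational(949, 2)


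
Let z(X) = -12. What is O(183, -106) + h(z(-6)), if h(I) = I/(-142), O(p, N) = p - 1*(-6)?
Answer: 13425/71 ≈ 189.08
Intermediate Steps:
O(p, N) = 6 + p (O(p, N) = p + 6 = 6 + p)
h(I) = -I/142 (h(I) = I*(-1/142) = -I/142)
O(183, -106) + h(z(-6)) = (6 + 183) - 1/142*(-12) = 189 + 6/71 = 13425/71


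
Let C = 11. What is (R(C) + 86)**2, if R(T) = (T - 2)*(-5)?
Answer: 1681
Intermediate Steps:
R(T) = 10 - 5*T (R(T) = (-2 + T)*(-5) = 10 - 5*T)
(R(C) + 86)**2 = ((10 - 5*11) + 86)**2 = ((10 - 55) + 86)**2 = (-45 + 86)**2 = 41**2 = 1681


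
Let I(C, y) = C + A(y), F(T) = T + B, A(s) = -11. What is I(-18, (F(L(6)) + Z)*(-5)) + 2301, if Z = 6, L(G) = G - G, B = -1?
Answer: 2272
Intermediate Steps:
L(G) = 0
F(T) = -1 + T (F(T) = T - 1 = -1 + T)
I(C, y) = -11 + C (I(C, y) = C - 11 = -11 + C)
I(-18, (F(L(6)) + Z)*(-5)) + 2301 = (-11 - 18) + 2301 = -29 + 2301 = 2272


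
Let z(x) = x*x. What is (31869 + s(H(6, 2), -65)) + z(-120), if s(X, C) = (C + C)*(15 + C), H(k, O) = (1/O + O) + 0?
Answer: 52769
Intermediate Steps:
z(x) = x²
H(k, O) = O + 1/O (H(k, O) = (O + 1/O) + 0 = O + 1/O)
s(X, C) = 2*C*(15 + C) (s(X, C) = (2*C)*(15 + C) = 2*C*(15 + C))
(31869 + s(H(6, 2), -65)) + z(-120) = (31869 + 2*(-65)*(15 - 65)) + (-120)² = (31869 + 2*(-65)*(-50)) + 14400 = (31869 + 6500) + 14400 = 38369 + 14400 = 52769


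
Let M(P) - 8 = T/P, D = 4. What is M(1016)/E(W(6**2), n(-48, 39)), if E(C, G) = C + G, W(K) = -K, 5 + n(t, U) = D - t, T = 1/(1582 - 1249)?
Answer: 2706625/3721608 ≈ 0.72727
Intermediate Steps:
T = 1/333 ≈ 0.0030030
n(t, U) = -1 - t (n(t, U) = -5 + (4 - t) = -1 - t)
M(P) = 8 + 1/(333*P)
M(1016)/E(W(6**2), n(-48, 39)) = (8 + (1/333)/1016)/(-1*6**2 + (-1 - 1*(-48))) = (8 + (1/333)*(1/1016))/(-1*36 + (-1 + 48)) = (8 + 1/338328)/(-36 + 47) = (2706625/338328)/11 = (2706625/338328)*(1/11) = 2706625/3721608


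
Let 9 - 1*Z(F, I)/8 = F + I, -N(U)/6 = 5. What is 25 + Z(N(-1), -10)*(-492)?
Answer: -192839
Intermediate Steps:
N(U) = -30 (N(U) = -6*5 = -30)
Z(F, I) = 72 - 8*F - 8*I (Z(F, I) = 72 - 8*(F + I) = 72 + (-8*F - 8*I) = 72 - 8*F - 8*I)
25 + Z(N(-1), -10)*(-492) = 25 + (72 - 8*(-30) - 8*(-10))*(-492) = 25 + (72 + 240 + 80)*(-492) = 25 + 392*(-492) = 25 - 192864 = -192839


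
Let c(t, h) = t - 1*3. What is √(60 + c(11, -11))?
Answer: 2*√17 ≈ 8.2462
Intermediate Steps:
c(t, h) = -3 + t (c(t, h) = t - 3 = -3 + t)
√(60 + c(11, -11)) = √(60 + (-3 + 11)) = √(60 + 8) = √68 = 2*√17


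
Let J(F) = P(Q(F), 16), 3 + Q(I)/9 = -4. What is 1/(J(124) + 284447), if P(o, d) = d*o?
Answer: 1/283439 ≈ 3.5281e-6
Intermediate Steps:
Q(I) = -63 (Q(I) = -27 + 9*(-4) = -27 - 36 = -63)
J(F) = -1008 (J(F) = 16*(-63) = -1008)
1/(J(124) + 284447) = 1/(-1008 + 284447) = 1/283439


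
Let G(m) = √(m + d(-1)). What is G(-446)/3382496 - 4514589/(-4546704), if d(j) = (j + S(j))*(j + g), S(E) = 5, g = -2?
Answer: 1504863/1515568 + I*√458/3382496 ≈ 0.99294 + 6.327e-6*I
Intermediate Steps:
d(j) = (-2 + j)*(5 + j) (d(j) = (j + 5)*(j - 2) = (5 + j)*(-2 + j) = (-2 + j)*(5 + j))
G(m) = √(-12 + m) (G(m) = √(m + (-10 + (-1)² + 3*(-1))) = √(m + (-10 + 1 - 3)) = √(m - 12) = √(-12 + m))
G(-446)/3382496 - 4514589/(-4546704) = √(-12 - 446)/3382496 - 4514589/(-4546704) = √(-458)*(1/3382496) - 4514589*(-1/4546704) = (I*√458)*(1/3382496) + 1504863/1515568 = I*√458/3382496 + 1504863/1515568 = 1504863/1515568 + I*√458/3382496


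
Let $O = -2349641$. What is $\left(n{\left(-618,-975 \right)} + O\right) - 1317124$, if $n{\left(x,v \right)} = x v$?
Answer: $-3064215$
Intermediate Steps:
$n{\left(x,v \right)} = v x$
$\left(n{\left(-618,-975 \right)} + O\right) - 1317124 = \left(\left(-975\right) \left(-618\right) - 2349641\right) - 1317124 = \left(602550 - 2349641\right) - 1317124 = -1747091 - 1317124 = -3064215$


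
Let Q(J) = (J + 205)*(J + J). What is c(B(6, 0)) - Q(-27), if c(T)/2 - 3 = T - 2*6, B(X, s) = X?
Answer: 9606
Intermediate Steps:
c(T) = -18 + 2*T (c(T) = 6 + 2*(T - 2*6) = 6 + 2*(T - 12) = 6 + 2*(-12 + T) = 6 + (-24 + 2*T) = -18 + 2*T)
Q(J) = 2*J*(205 + J) (Q(J) = (205 + J)*(2*J) = 2*J*(205 + J))
c(B(6, 0)) - Q(-27) = (-18 + 2*6) - 2*(-27)*(205 - 27) = (-18 + 12) - 2*(-27)*178 = -6 - 1*(-9612) = -6 + 9612 = 9606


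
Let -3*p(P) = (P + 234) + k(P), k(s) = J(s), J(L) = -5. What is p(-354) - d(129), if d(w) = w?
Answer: -262/3 ≈ -87.333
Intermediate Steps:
k(s) = -5
p(P) = -229/3 - P/3 (p(P) = -((P + 234) - 5)/3 = -((234 + P) - 5)/3 = -(229 + P)/3 = -229/3 - P/3)
p(-354) - d(129) = (-229/3 - ⅓*(-354)) - 1*129 = (-229/3 + 118) - 129 = 125/3 - 129 = -262/3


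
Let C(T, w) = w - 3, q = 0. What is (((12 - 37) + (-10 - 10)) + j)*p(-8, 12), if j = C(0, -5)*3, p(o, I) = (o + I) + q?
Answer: -276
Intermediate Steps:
C(T, w) = -3 + w
p(o, I) = I + o (p(o, I) = (o + I) + 0 = (I + o) + 0 = I + o)
j = -24 (j = (-3 - 5)*3 = -8*3 = -24)
(((12 - 37) + (-10 - 10)) + j)*p(-8, 12) = (((12 - 37) + (-10 - 10)) - 24)*(12 - 8) = ((-25 - 20) - 24)*4 = (-45 - 24)*4 = -69*4 = -276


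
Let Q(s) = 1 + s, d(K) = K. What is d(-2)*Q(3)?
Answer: -8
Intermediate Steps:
d(-2)*Q(3) = -2*(1 + 3) = -2*4 = -8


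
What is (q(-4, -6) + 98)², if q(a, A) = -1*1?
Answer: 9409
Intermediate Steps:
q(a, A) = -1
(q(-4, -6) + 98)² = (-1 + 98)² = 97² = 9409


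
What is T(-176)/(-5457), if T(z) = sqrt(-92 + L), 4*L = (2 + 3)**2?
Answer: -7*I*sqrt(7)/10914 ≈ -0.0016969*I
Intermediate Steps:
L = 25/4 (L = (2 + 3)**2/4 = (1/4)*5**2 = (1/4)*25 = 25/4 ≈ 6.2500)
T(z) = 7*I*sqrt(7)/2 (T(z) = sqrt(-92 + 25/4) = sqrt(-343/4) = 7*I*sqrt(7)/2)
T(-176)/(-5457) = (7*I*sqrt(7)/2)/(-5457) = (7*I*sqrt(7)/2)*(-1/5457) = -7*I*sqrt(7)/10914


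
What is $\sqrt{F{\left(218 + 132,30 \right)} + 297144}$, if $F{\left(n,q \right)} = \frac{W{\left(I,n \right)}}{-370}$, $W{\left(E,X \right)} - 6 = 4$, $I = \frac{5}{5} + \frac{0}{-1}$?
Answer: $\frac{\sqrt{406790099}}{37} \approx 545.11$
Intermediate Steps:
$I = 1$ ($I = 5 \cdot \frac{1}{5} + 0 \left(-1\right) = 1 + 0 = 1$)
$W{\left(E,X \right)} = 10$ ($W{\left(E,X \right)} = 6 + 4 = 10$)
$F{\left(n,q \right)} = - \frac{1}{37}$ ($F{\left(n,q \right)} = \frac{10}{-370} = 10 \left(- \frac{1}{370}\right) = - \frac{1}{37}$)
$\sqrt{F{\left(218 + 132,30 \right)} + 297144} = \sqrt{- \frac{1}{37} + 297144} = \sqrt{\frac{10994327}{37}} = \frac{\sqrt{406790099}}{37}$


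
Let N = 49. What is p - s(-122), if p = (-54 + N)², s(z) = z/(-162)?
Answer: 1964/81 ≈ 24.247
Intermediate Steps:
s(z) = -z/162 (s(z) = z*(-1/162) = -z/162)
p = 25 (p = (-54 + 49)² = (-5)² = 25)
p - s(-122) = 25 - (-1)*(-122)/162 = 25 - 1*61/81 = 25 - 61/81 = 1964/81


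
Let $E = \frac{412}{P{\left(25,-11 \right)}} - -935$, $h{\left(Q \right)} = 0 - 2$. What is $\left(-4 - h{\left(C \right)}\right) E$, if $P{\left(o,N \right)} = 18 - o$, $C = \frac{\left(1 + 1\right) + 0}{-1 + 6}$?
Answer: $- \frac{12266}{7} \approx -1752.3$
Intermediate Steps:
$C = \frac{2}{5}$ ($C = \frac{2 + 0}{5} = 2 \cdot \frac{1}{5} = \frac{2}{5} \approx 0.4$)
$h{\left(Q \right)} = -2$ ($h{\left(Q \right)} = 0 - 2 = -2$)
$E = \frac{6133}{7}$ ($E = \frac{412}{18 - 25} - -935 = \frac{412}{18 - 25} + 935 = \frac{412}{-7} + 935 = 412 \left(- \frac{1}{7}\right) + 935 = - \frac{412}{7} + 935 = \frac{6133}{7} \approx 876.14$)
$\left(-4 - h{\left(C \right)}\right) E = \left(-4 - -2\right) \frac{6133}{7} = \left(-4 + 2\right) \frac{6133}{7} = \left(-2\right) \frac{6133}{7} = - \frac{12266}{7}$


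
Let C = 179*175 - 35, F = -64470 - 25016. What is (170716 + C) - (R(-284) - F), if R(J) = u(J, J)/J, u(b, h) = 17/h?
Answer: 9075413103/80656 ≈ 1.1252e+5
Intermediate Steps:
R(J) = 17/J**2 (R(J) = (17/J)/J = 17/J**2)
F = -89486
C = 31290 (C = 31325 - 35 = 31290)
(170716 + C) - (R(-284) - F) = (170716 + 31290) - (17/(-284)**2 - 1*(-89486)) = 202006 - (17*(1/80656) + 89486) = 202006 - (17/80656 + 89486) = 202006 - 1*7217582833/80656 = 202006 - 7217582833/80656 = 9075413103/80656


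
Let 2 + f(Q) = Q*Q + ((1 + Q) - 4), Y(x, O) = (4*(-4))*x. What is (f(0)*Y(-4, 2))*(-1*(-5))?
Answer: -1600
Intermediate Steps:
Y(x, O) = -16*x
f(Q) = -5 + Q + Q² (f(Q) = -2 + (Q*Q + ((1 + Q) - 4)) = -2 + (Q² + (-3 + Q)) = -2 + (-3 + Q + Q²) = -5 + Q + Q²)
(f(0)*Y(-4, 2))*(-1*(-5)) = ((-5 + 0 + 0²)*(-16*(-4)))*(-1*(-5)) = ((-5 + 0 + 0)*64)*5 = -5*64*5 = -320*5 = -1600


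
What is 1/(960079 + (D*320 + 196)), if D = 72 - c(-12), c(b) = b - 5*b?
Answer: 1/967955 ≈ 1.0331e-6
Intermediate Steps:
c(b) = -4*b
D = 24 (D = 72 - (-4)*(-12) = 72 - 1*48 = 72 - 48 = 24)
1/(960079 + (D*320 + 196)) = 1/(960079 + (24*320 + 196)) = 1/(960079 + (7680 + 196)) = 1/(960079 + 7876) = 1/967955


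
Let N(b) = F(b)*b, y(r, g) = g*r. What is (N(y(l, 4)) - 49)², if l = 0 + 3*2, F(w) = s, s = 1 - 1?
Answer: 2401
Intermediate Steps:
s = 0
F(w) = 0
l = 6 (l = 0 + 6 = 6)
N(b) = 0 (N(b) = 0*b = 0)
(N(y(l, 4)) - 49)² = (0 - 49)² = (-49)² = 2401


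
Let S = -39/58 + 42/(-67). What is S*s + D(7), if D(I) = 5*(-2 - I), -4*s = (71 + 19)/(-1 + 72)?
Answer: -24604335/551812 ≈ -44.588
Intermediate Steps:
s = -45/142 (s = -(71 + 19)/(4*(-1 + 72)) = -45/(2*71) = -¼*90/71 = -45/142 ≈ -0.31690)
D(I) = -10 - 5*I
S = -5049/3886 (S = -39*1/58 + 42*(-1/67) = -39/58 - 42/67 = -5049/3886 ≈ -1.2993)
S*s + D(7) = -5049/3886*(-45/142) + (-10 - 5*7) = 227205/551812 + (-10 - 35) = 227205/551812 - 45 = -24604335/551812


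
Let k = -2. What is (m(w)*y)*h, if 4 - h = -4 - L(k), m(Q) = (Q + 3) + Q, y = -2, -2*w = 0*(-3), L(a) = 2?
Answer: -60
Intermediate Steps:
w = 0 (w = -0*(-3) = -1/2*0 = 0)
m(Q) = 3 + 2*Q (m(Q) = (3 + Q) + Q = 3 + 2*Q)
h = 10 (h = 4 - (-4 - 1*2) = 4 - (-4 - 2) = 4 - 1*(-6) = 4 + 6 = 10)
(m(w)*y)*h = ((3 + 2*0)*(-2))*10 = ((3 + 0)*(-2))*10 = (3*(-2))*10 = -6*10 = -60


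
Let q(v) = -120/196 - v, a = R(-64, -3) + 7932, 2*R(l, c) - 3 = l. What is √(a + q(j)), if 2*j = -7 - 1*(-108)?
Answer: 9*√4749/7 ≈ 88.602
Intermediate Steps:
R(l, c) = 3/2 + l/2
j = 101/2 (j = (-7 - 1*(-108))/2 = (-7 + 108)/2 = (½)*101 = 101/2 ≈ 50.500)
a = 15803/2 (a = (3/2 + (½)*(-64)) + 7932 = (3/2 - 32) + 7932 = -61/2 + 7932 = 15803/2 ≈ 7901.5)
q(v) = -30/49 - v (q(v) = -120*1/196 - v = -30/49 - v)
√(a + q(j)) = √(15803/2 + (-30/49 - 1*101/2)) = √(15803/2 + (-30/49 - 101/2)) = √(15803/2 - 5009/98) = √(384669/49) = 9*√4749/7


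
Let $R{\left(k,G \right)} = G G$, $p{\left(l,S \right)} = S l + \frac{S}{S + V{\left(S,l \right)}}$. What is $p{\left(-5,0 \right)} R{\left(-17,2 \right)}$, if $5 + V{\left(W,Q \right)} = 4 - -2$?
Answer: $0$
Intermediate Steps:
$V{\left(W,Q \right)} = 1$ ($V{\left(W,Q \right)} = -5 + \left(4 - -2\right) = -5 + \left(4 + 2\right) = -5 + 6 = 1$)
$p{\left(l,S \right)} = S l + \frac{S}{1 + S}$ ($p{\left(l,S \right)} = S l + \frac{S}{S + 1} = S l + \frac{S}{1 + S}$)
$R{\left(k,G \right)} = G^{2}$
$p{\left(-5,0 \right)} R{\left(-17,2 \right)} = \frac{0 \left(1 - 5 + 0 \left(-5\right)\right)}{1 + 0} \cdot 2^{2} = \frac{0 \left(1 - 5 + 0\right)}{1} \cdot 4 = 0 \cdot 1 \left(-4\right) 4 = 0 \cdot 4 = 0$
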